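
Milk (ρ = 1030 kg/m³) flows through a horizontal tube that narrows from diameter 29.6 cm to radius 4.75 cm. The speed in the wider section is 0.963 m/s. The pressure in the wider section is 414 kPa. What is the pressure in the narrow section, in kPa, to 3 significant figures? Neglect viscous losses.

369 kPa

The volume flow rate is constant, so v₂ = (A₁/A₂)v₁ = (688/70.9)·0.963 = 9.35 m/s.
With no height change, Bernoulli's equation is P₁ + ½ρv₁² = P₂ + ½ρv₂².
P₂ = P₁ − ½ρ(v₂² − v₁²) = 414000 − ½·1030·(9.35² − 0.963²) = 414000 − 44500 = 369000 Pa.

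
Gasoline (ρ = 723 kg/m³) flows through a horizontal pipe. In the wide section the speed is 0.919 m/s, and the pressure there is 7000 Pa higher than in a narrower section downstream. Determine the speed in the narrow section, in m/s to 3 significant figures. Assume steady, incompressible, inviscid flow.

v₂ ≈ 4.50 m/s

Along the level pipe P + ½ρv² is conserved, hence v₂² = v₁² + 2(P₁ − P₂)/ρ.
v₂ = √(0.919² + 2·7000/723) = √(0.845 + 19.4) = 4.50 m/s.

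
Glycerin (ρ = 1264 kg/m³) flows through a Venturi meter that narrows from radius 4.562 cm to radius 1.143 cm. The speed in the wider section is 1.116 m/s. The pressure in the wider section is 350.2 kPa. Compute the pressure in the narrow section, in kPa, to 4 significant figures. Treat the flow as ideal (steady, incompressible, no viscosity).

151.2 kPa

By continuity, v₂ = v₁·A₁/A₂ = 1.116·(65.38/4.104) = 17.78 m/s.
Bernoulli (h₁ = h₂): P₁ − P₂ = ½ρ(v₂² − v₁²).
P₂ = P₁ − ½ρ(v₂² − v₁²) = 350200 − ½·1264·(17.78² − 1.116²) = 350200 − 199000 = 151200 Pa.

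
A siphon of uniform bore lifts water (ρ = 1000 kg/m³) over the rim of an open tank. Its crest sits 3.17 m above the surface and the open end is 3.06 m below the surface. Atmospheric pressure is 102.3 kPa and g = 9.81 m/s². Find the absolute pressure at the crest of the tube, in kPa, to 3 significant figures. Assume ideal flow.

From the surface to the outlet (both open to atmosphere, surface at rest): v = √(2g·h_out) = √(2·9.81·3.06) = 7.75 m/s.
The bore is uniform, so the speed at the crest is the same v. Bernoulli surface→crest: P_atm = P_top + ½ρv² + ρg·h_top.
P_top = 102300 − ½·1000·7.75² − 1000·9.81·3.17 = 41200 Pa.

41.2 kPa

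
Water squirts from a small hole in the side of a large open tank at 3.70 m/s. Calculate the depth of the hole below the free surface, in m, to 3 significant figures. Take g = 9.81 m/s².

h ≈ 0.698 m

Inverting v = √(2gh) gives h = v² / 2g.
h = 3.70²/(2·9.81) = 13.7/19.62 = 0.698 m.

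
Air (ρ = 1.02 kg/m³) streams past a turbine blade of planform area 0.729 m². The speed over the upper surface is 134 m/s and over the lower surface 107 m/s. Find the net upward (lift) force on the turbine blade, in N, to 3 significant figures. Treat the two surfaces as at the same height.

The faster flow above has the lower pressure; Bernoulli (same height) gives ΔP = ½ρ(v_up² − v_low²).
ΔP = ½·1.02·(134² − 107²) = 3320 Pa.
Lift = ΔP · A = 3320 × 0.729 = 2420 N.

F = 2420 N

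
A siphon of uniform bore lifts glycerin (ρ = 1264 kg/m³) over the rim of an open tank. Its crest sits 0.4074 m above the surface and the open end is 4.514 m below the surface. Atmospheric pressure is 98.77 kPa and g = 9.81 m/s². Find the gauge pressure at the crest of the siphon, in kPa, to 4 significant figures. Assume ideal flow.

P_gauge = -61.02 kPa

The outlet speed comes from Torricelli: v = √(2g·4.514) = 9.411 m/s.
Continuity keeps v the same throughout the tube; from surface to crest, P_atm + 0 = P_top + ½ρv² + ρg·h_top.
P_top = 98770 − ½·1264·9.411² − 1264·9.81·0.4074 = 37750 Pa. So P_gauge = P_top − P_atm = -61020 Pa.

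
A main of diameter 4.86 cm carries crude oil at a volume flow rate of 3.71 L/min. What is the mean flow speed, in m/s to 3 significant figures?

Q = 3.71 L/min = 0.0000618 m³/s.
v = Q/A = 0.0000618 / 0.00186 = 0.0333 m/s.

v = 0.0333 m/s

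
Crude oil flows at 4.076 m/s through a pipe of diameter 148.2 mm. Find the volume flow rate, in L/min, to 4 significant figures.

4219 L/min

Q = A·v = 0.01725 m² × 4.076 m/s = 0.07031 m³/s.
Converting: 0.07031 m³/s × 60000 = 4219 L/min.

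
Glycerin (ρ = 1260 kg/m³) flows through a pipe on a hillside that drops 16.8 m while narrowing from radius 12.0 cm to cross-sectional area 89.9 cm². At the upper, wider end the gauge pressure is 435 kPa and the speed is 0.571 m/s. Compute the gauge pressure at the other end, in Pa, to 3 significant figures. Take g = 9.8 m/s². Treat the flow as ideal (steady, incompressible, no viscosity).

Continuity gives A₁v₁ = A₂v₂, so v₂ = (452 cm²)/(89.9 cm²) × 0.571 m/s = 2.87 m/s.
Bernoulli: P₁ + ½ρv₁² + ρg h₁ = P₂ + ½ρv₂² + ρg h₂, so P₂ = P₁ + ½ρ(v₁² − v₂²) − ρg(h₂ − h₁).
P₂ = 435000 + ½·1260·(0.571² − 2.87²) − 1260·9.8·(−16.8) = 435000 + (-5000) − (-207000) = 637000 Pa.

P₂ ≈ 637000 Pa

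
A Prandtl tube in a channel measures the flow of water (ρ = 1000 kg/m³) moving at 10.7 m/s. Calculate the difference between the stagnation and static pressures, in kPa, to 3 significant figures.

The dynamic pressure equals the rise in static pressure at the stagnation point: ΔP = ½ρv².
ΔP = ½·1000·10.7² = 57200 Pa.

ΔP ≈ 57.2 kPa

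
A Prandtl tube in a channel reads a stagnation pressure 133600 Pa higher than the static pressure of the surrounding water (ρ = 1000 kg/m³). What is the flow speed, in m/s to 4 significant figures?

The dynamic pressure equals the rise in static pressure at the stagnation point: ΔP = ½ρv².
v = √(2ΔP/ρ) = √(2·133600/1000) = 16.35 m/s.

16.35 m/s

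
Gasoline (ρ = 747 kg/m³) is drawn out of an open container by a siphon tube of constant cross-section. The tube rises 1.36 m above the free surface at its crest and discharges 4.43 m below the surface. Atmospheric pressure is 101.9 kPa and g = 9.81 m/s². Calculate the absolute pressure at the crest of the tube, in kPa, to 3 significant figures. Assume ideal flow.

The outlet speed comes from Torricelli: v = √(2g·4.43) = 9.32 m/s.
The bore is uniform, so the speed at the crest is the same v. Bernoulli surface→crest: P_atm = P_top + ½ρv² + ρg·h_top.
P_top = 101900 − ½·747·9.32² − 747·9.81·1.36 = 59500 Pa.

P_top ≈ 59.5 kPa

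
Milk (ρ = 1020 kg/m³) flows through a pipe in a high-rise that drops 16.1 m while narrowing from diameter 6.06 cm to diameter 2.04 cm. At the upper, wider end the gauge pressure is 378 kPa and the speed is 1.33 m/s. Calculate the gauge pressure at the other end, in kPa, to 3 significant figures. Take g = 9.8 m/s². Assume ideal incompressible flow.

Mass conservation (A₁v₁ = A₂v₂) gives v₂ = 1.33 × 28.8/3.27 = 11.7 m/s.
Applying Bernoulli between the two ends and solving for P₂: P₂ = P₁ + ½ρ(v₁² − v₂²) − ρgΔh.
P₂ = 378000 + ½·1020·(1.33² − 11.7²) − 1020·9.8·(−16.1) = 378000 + (-69300) − (-161000) = 470000 Pa.

P₂ = 470 kPa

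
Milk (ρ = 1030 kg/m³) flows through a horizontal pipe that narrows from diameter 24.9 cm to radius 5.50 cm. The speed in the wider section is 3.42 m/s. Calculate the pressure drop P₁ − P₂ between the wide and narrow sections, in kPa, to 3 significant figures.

Mass conservation (A₁v₁ = A₂v₂) gives v₂ = 3.42 × 487/95.0 = 17.5 m/s.
Bernoulli (h₁ = h₂): P₁ − P₂ = ½ρ(v₂² − v₁²).
P₁ − P₂ = ½·1030·(17.5² − 3.42²) = ½·1030·295 = 152000 Pa.

ΔP ≈ 152 kPa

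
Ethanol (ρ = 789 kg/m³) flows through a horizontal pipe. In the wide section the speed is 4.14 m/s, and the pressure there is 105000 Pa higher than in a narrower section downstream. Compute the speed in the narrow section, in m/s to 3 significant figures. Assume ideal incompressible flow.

With h₁ = h₂, rearranging Bernoulli gives v₂ = √(v₁² + 2ΔP/ρ).
v₂ = √(4.14² + 2·105000/789) = √(17.1 + 266) = 16.8 m/s.

16.8 m/s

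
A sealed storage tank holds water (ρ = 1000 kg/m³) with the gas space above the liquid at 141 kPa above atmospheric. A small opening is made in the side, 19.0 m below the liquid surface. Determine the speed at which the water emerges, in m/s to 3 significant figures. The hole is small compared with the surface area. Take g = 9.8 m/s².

Take point 1 at the surface (v₁ ≈ 0) and point 2 at the hole (at atmospheric pressure). Bernoulli: P₁ + ρg h = P_atm + ½ρv₂².
With P₁ − P_atm = 141000 Pa, v₂ = √(2gh + 2ΔP/ρ) = √(2·9.8·19.0 + 2·141000/1000) = 25.6 m/s.

v ≈ 25.6 m/s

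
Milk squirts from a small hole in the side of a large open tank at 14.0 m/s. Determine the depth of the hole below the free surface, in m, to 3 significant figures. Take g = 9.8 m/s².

Inverting v = √(2gh) gives h = v² / 2g.
h = 14.0²/(2·9.8) = 196/19.60 = 10.0 m.

h = 10.0 m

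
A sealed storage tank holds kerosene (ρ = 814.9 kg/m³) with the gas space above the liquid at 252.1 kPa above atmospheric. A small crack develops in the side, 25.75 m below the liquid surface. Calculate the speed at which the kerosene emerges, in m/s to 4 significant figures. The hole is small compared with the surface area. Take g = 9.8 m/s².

33.52 m/s

Take point 1 at the surface (v₁ ≈ 0) and point 2 at the hole (at atmospheric pressure). Bernoulli: P₁ + ρg h = P_atm + ½ρv₂².
With P₁ − P_atm = 252100 Pa, v₂ = √(2gh + 2ΔP/ρ) = √(2·9.8·25.75 + 2·252100/814.9) = 33.52 m/s.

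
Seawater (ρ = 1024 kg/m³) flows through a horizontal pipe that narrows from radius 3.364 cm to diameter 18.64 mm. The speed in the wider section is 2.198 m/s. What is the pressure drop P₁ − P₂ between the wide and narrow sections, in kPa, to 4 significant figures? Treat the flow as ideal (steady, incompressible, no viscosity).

ΔP = 417.4 kPa

By continuity, v₂ = v₁·A₁/A₂ = 2.198·(35.55/2.729) = 28.64 m/s.
Along the horizontal streamline, P + ½ρv² is constant.
P₁ − P₂ = ½·1024·(28.64² − 2.198²) = ½·1024·815.2 = 417400 Pa.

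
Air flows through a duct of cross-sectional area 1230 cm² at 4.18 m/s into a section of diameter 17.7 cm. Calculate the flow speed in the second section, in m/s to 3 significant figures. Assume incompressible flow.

The volume flow rate is constant, so v₂ = (A₁/A₂)v₁ = (1230/246)·4.18 = 20.9 m/s.

v₂ ≈ 20.9 m/s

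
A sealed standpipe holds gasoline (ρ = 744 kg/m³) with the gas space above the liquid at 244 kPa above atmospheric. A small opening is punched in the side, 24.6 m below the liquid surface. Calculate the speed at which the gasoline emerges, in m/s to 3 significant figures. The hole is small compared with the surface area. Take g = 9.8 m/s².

v ≈ 33.7 m/s

Take point 1 at the surface (v₁ ≈ 0) and point 2 at the hole (at atmospheric pressure). Bernoulli: P₁ + ρg h = P_atm + ½ρv₂².
With P₁ − P_atm = 244000 Pa, v₂ = √(2gh + 2ΔP/ρ) = √(2·9.8·24.6 + 2·244000/744) = 33.7 m/s.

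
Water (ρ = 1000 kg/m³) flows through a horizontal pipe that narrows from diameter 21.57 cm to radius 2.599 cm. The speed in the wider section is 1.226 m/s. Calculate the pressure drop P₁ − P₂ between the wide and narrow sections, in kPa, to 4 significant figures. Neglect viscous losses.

ΔP = 222.1 kPa

Mass conservation (A₁v₁ = A₂v₂) gives v₂ = 1.226 × 365.4/21.22 = 21.11 m/s.
Along the horizontal streamline, P + ½ρv² is constant.
P₁ − P₂ = ½·1000·(21.11² − 1.226²) = ½·1000·444.2 = 222100 Pa.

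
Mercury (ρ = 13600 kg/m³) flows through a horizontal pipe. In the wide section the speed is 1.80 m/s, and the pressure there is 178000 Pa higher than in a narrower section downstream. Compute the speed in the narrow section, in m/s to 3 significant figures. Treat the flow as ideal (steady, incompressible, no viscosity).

5.42 m/s

Along the level pipe P + ½ρv² is conserved, hence v₂² = v₁² + 2(P₁ − P₂)/ρ.
v₂ = √(1.80² + 2·178000/13600) = √(3.24 + 26.2) = 5.42 m/s.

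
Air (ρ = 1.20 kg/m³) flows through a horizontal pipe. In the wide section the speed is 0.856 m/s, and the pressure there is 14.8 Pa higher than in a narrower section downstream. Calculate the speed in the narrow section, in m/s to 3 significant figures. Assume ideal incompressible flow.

5.04 m/s

Along the level pipe P + ½ρv² is conserved, hence v₂² = v₁² + 2(P₁ − P₂)/ρ.
v₂ = √(0.856² + 2·14.8/1.20) = √(0.733 + 24.7) = 5.04 m/s.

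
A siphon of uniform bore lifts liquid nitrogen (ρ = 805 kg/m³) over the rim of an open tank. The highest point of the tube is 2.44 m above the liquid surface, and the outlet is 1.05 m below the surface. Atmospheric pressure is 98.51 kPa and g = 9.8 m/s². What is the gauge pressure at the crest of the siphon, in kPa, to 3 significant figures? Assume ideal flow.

P_gauge = -27.5 kPa

Bernoulli surface→outlet gives ½v² = g·h_out, so v = √(2·9.8·1.05) = 4.54 m/s.
With constant cross-section the crest speed equals v; applying Bernoulli from the surface up to the crest, P_top = P_atm − ½ρv² − ρg·h_top.
P_top = 98510 − ½·805·4.54² − 805·9.8·2.44 = 71000 Pa. So P_gauge = P_top − P_atm = -27500 Pa.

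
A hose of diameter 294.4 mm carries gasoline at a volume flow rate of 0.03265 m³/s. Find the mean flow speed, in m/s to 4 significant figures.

v = 0.4796 m/s

Q = 0.03265 m³/s = 0.03265 m³/s.
v = Q/A = 0.03265 / 0.06807 = 0.4796 m/s.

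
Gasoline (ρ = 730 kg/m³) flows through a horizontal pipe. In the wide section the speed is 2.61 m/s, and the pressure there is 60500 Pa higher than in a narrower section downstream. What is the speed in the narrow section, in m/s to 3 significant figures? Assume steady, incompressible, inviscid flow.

Horizontal Bernoulli: P₁ + ½ρv₁² = P₂ + ½ρv₂², so v₂² = v₁² + 2(P₁ − P₂)/ρ.
v₂ = √(2.61² + 2·60500/730) = √(6.81 + 166) = 13.1 m/s.

v₂ = 13.1 m/s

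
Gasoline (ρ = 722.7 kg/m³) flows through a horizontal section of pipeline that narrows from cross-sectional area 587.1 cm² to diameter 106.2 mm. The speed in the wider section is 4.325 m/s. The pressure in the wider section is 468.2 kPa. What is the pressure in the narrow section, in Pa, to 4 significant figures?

The volume flow rate is constant, so v₂ = (A₁/A₂)v₁ = (587.1/88.58)·4.325 = 28.67 m/s.
The pipe is horizontal, so Bernoulli reduces to P₁ + ½ρv₁² = P₂ + ½ρv₂².
P₂ = P₁ − ½ρ(v₂² − v₁²) = 468200 − ½·722.7·(28.67² − 4.325²) = 468200 − 290200 = 178000 Pa.

P₂ ≈ 178000 Pa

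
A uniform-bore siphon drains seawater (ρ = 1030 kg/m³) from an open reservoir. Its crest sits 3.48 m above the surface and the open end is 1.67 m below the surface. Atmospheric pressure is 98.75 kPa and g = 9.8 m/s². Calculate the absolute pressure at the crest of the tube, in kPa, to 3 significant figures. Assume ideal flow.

46.8 kPa

From the surface to the outlet (both open to atmosphere, surface at rest): v = √(2g·h_out) = √(2·9.8·1.67) = 5.72 m/s.
The bore is uniform, so the speed at the crest is the same v. Bernoulli surface→crest: P_atm = P_top + ½ρv² + ρg·h_top.
P_top = 98750 − ½·1030·5.72² − 1030·9.8·3.48 = 46800 Pa.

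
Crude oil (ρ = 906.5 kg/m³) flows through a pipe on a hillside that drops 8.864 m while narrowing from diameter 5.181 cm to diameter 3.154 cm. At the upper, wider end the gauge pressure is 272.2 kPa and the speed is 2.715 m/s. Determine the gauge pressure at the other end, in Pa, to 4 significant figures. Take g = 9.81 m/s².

Continuity gives A₁v₁ = A₂v₂, so v₂ = (21.08 cm²)/(7.813 cm²) × 2.715 m/s = 7.326 m/s.
Bernoulli: P₁ + ½ρv₁² + ρg h₁ = P₂ + ½ρv₂² + ρg h₂, so P₂ = P₁ + ½ρ(v₁² − v₂²) − ρg(h₂ − h₁).
P₂ = 272200 + ½·906.5·(2.715² − 7.326²) − 906.5·9.81·(−8.864) = 272200 + (-20990) − (-78830) = 330000 Pa.

P₂ = 330000 Pa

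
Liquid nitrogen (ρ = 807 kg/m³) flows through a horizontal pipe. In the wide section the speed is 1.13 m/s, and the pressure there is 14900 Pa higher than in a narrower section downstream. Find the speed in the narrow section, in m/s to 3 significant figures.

v₂ = 6.18 m/s

With h₁ = h₂, rearranging Bernoulli gives v₂ = √(v₁² + 2ΔP/ρ).
v₂ = √(1.13² + 2·14900/807) = √(1.28 + 36.9) = 6.18 m/s.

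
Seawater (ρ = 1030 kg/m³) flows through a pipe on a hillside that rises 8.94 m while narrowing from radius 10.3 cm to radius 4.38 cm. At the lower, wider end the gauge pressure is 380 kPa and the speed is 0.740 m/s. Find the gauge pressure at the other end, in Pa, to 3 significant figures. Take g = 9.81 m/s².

P₂ = 281000 Pa

Continuity gives A₁v₁ = A₂v₂, so v₂ = (333 cm²)/(60.3 cm²) × 0.740 m/s = 4.09 m/s.
Energy conservation along the streamline gives P₂ = P₁ − ½ρ(v₂² − v₁²) − ρg(h₂ − h₁).
P₂ = 380000 + ½·1030·(0.740² − 4.09²) − 1030·9.81·(+8.94) = 380000 + (-8340) − (90300) = 281000 Pa.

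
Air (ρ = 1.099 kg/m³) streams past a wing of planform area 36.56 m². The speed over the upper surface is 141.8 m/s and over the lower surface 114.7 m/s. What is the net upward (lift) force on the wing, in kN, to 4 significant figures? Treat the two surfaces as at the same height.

F ≈ 139.6 kN

From P + ½ρv² = const at equal height, P_low − P_up = ½ρ(v_up² − v_low²).
ΔP = ½·1.099·(141.8² − 114.7²) = 3820 Pa.
Lift = ΔP · A = 3820 × 36.56 = 139600 N.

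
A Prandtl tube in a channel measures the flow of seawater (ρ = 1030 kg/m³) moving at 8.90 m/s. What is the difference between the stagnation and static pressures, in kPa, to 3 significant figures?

Bernoulli between the free stream and the stagnation point: ½ρv² = P_stag − P_static.
ΔP = ½·1030·8.90² = 40800 Pa.

ΔP = 40.8 kPa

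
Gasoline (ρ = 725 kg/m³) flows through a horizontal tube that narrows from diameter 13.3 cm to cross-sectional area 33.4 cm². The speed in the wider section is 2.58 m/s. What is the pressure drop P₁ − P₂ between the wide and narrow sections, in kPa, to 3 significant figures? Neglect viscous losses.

Continuity gives A₁v₁ = A₂v₂, so v₂ = (139 cm²)/(33.4 cm²) × 2.58 m/s = 10.7 m/s.
With no height change, Bernoulli's equation is P₁ + ½ρv₁² = P₂ + ½ρv₂².
P₁ − P₂ = ½·725·(10.7² − 2.58²) = ½·725·109 = 39300 Pa.

ΔP ≈ 39.3 kPa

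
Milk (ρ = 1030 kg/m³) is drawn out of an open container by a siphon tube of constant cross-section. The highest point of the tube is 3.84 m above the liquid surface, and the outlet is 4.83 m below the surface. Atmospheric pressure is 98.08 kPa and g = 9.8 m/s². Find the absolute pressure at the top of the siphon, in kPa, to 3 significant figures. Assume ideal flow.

P_top ≈ 10.6 kPa

The outlet speed comes from Torricelli: v = √(2g·4.83) = 9.73 m/s.
Continuity keeps v the same throughout the tube; from surface to crest, P_atm + 0 = P_top + ½ρv² + ρg·h_top.
P_top = 98080 − ½·1030·9.73² − 1030·9.8·3.84 = 10600 Pa.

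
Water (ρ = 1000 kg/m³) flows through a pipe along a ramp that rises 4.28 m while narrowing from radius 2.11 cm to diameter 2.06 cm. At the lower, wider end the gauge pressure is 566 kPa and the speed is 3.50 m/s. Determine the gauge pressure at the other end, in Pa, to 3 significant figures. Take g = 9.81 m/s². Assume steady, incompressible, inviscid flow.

P₂ ≈ 422000 Pa

By continuity, v₂ = v₁·A₁/A₂ = 3.50·(14.0/3.33) = 14.7 m/s.
Applying Bernoulli between the two ends and solving for P₂: P₂ = P₁ + ½ρ(v₁² − v₂²) − ρgΔh.
P₂ = 566000 + ½·1000·(3.50² − 14.7²) − 1000·9.81·(+4.28) = 566000 + (-102000) − (42000) = 422000 Pa.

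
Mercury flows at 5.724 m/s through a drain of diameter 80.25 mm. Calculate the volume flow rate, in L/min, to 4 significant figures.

Q = A·v = 0.005058 m² × 5.724 m/s = 0.02895 m³/s.
Converting: 0.02895 m³/s × 60000 = 1737 L/min.

Q = 1737 L/min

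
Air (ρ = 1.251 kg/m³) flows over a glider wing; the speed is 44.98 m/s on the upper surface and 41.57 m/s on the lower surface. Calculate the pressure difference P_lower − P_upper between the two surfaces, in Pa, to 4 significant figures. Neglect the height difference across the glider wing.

The pressure is lower where the speed is higher: ΔP = ½ρ(v_up² − v_low²).
ΔP = ½·1.251·(44.98² − 41.57²) = 184.6 Pa.

184.6 Pa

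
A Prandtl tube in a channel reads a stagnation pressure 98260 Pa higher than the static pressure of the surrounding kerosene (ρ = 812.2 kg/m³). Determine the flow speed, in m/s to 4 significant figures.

The dynamic pressure equals the rise in static pressure at the stagnation point: ΔP = ½ρv².
v = √(2ΔP/ρ) = √(2·98260/812.2) = 15.56 m/s.

v = 15.56 m/s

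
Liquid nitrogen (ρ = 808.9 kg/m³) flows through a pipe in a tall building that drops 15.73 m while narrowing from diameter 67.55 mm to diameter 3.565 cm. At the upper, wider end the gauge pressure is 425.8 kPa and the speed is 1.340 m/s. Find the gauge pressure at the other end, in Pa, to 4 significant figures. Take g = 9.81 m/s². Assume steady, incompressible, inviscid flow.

By continuity, v₂ = v₁·A₁/A₂ = 1.340·(35.84/9.982) = 4.811 m/s.
Energy conservation along the streamline gives P₂ = P₁ − ½ρ(v₂² − v₁²) − ρg(h₂ − h₁).
P₂ = 425800 + ½·808.9·(1.340² − 4.811²) − 808.9·9.81·(−15.73) = 425800 + (-8635) − (-124800) = 542000 Pa.

P₂ = 542000 Pa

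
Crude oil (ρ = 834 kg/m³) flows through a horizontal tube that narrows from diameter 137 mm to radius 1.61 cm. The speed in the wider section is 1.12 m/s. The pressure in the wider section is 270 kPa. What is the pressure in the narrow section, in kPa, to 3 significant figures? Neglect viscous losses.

P₂ ≈ 99.1 kPa

By continuity, v₂ = v₁·A₁/A₂ = 1.12·(147/8.14) = 20.3 m/s.
Along the horizontal streamline, P + ½ρv² is constant.
P₂ = P₁ − ½ρ(v₂² − v₁²) = 270000 − ½·834·(20.3² − 1.12²) = 270000 − 171000 = 99100 Pa.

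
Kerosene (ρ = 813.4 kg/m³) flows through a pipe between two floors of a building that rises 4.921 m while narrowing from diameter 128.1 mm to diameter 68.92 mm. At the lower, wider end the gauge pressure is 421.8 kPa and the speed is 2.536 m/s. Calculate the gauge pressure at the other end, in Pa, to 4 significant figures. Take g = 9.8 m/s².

Continuity gives A₁v₁ = A₂v₂, so v₂ = (128.9 cm²)/(37.31 cm²) × 2.536 m/s = 8.761 m/s.
Applying Bernoulli between the two ends and solving for P₂: P₂ = P₁ + ½ρ(v₁² − v₂²) − ρgΔh.
P₂ = 421800 + ½·813.4·(2.536² − 8.761²) − 813.4·9.8·(+4.921) = 421800 + (-28600) − (39230) = 354000 Pa.

P₂ ≈ 354000 Pa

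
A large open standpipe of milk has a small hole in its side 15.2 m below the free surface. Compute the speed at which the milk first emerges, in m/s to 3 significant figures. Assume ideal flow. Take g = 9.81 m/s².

v ≈ 17.3 m/s

Bernoulli from surface to hole (P equal, v_surface ≈ 0): v = √(2gh) = √(2×9.81×15.2) = 17.3 m/s.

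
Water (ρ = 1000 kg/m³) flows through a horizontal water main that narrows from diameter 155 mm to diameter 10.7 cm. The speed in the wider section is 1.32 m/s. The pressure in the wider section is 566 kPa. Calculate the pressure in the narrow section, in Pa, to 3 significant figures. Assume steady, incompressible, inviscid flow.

The volume flow rate is constant, so v₂ = (A₁/A₂)v₁ = (189/89.9)·1.32 = 2.77 m/s.
With no height change, Bernoulli's equation is P₁ + ½ρv₁² = P₂ + ½ρv₂².
P₂ = P₁ − ½ρ(v₂² − v₁²) = 566000 − ½·1000·(2.77² − 1.32²) = 566000 − 2970 = 563000 Pa.

P₂ = 563000 Pa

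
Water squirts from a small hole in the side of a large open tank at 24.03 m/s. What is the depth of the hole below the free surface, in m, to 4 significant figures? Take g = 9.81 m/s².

For a small hole in a large open tank, ½v² = gh, giving h = v²/(2g).
h = 24.03²/(2·9.81) = 577.4/19.62 = 29.43 m.

29.43 m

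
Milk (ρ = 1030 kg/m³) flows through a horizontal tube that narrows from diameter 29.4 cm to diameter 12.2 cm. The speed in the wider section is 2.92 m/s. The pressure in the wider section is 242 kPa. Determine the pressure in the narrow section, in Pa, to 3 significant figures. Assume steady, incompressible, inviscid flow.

Mass conservation (A₁v₁ = A₂v₂) gives v₂ = 2.92 × 679/117 = 17.0 m/s.
The pipe is horizontal, so Bernoulli reduces to P₁ + ½ρv₁² = P₂ + ½ρv₂².
P₂ = P₁ − ½ρ(v₂² − v₁²) = 242000 − ½·1030·(17.0² − 2.92²) = 242000 − 144000 = 98300 Pa.

P₂ ≈ 98300 Pa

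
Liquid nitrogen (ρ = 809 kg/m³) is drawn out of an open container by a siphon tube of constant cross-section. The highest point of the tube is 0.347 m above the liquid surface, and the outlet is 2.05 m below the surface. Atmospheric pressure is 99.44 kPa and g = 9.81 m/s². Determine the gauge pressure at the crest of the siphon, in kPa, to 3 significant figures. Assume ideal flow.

The outlet speed comes from Torricelli: v = √(2g·2.05) = 6.34 m/s.
With constant cross-section the crest speed equals v; applying Bernoulli from the surface up to the crest, P_top = P_atm − ½ρv² − ρg·h_top.
P_top = 99440 − ½·809·6.34² − 809·9.81·0.347 = 80400 Pa. So P_gauge = P_top − P_atm = -19000 Pa.

P_gauge ≈ -19.0 kPa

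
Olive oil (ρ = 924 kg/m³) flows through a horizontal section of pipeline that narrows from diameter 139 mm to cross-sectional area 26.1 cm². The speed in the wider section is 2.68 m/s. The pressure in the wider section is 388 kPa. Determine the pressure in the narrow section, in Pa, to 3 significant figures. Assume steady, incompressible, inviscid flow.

By continuity, v₂ = v₁·A₁/A₂ = 2.68·(152/26.1) = 15.6 m/s.
Bernoulli (h₁ = h₂): P₁ − P₂ = ½ρ(v₂² − v₁²).
P₂ = P₁ − ½ρ(v₂² − v₁²) = 388000 − ½·924·(15.6² − 2.68²) = 388000 − 109000 = 279000 Pa.

279000 Pa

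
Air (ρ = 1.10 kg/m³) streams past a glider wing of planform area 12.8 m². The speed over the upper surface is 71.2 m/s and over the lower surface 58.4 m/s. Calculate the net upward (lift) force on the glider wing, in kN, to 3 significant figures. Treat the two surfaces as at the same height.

F ≈ 11.7 kN

From P + ½ρv² = const at equal height, P_low − P_up = ½ρ(v_up² − v_low²).
ΔP = ½·1.10·(71.2² − 58.4²) = 912 Pa.
Lift = ΔP · A = 912 × 12.8 = 11700 N.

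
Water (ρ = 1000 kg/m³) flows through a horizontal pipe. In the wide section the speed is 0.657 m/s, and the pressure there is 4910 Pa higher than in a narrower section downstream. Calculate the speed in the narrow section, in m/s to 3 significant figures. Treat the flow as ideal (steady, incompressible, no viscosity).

Horizontal Bernoulli: P₁ + ½ρv₁² = P₂ + ½ρv₂², so v₂² = v₁² + 2(P₁ − P₂)/ρ.
v₂ = √(0.657² + 2·4910/1000) = √(0.432 + 9.82) = 3.20 m/s.

v₂ ≈ 3.20 m/s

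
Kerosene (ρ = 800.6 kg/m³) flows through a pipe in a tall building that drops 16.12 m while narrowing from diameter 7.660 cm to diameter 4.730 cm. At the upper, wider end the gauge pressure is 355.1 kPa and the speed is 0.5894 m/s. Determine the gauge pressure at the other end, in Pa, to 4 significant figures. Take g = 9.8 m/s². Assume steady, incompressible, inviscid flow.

Mass conservation (A₁v₁ = A₂v₂) gives v₂ = 0.5894 × 46.08/17.57 = 1.546 m/s.
Applying Bernoulli between the two ends and solving for P₂: P₂ = P₁ + ½ρ(v₁² − v₂²) − ρgΔh.
P₂ = 355100 + ½·800.6·(0.5894² − 1.546²) − 800.6·9.8·(−16.12) = 355100 + (-817.4) − (-126500) = 480800 Pa.

480800 Pa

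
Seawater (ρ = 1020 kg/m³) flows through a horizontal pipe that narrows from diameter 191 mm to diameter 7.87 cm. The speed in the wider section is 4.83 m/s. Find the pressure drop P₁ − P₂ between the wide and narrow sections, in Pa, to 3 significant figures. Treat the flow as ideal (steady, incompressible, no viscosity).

ΔP ≈ 401000 Pa

By continuity, v₂ = v₁·A₁/A₂ = 4.83·(287/48.6) = 28.4 m/s.
Along the horizontal streamline, P + ½ρv² is constant.
P₁ − P₂ = ½·1020·(28.4² − 4.83²) = ½·1020·786 = 401000 Pa.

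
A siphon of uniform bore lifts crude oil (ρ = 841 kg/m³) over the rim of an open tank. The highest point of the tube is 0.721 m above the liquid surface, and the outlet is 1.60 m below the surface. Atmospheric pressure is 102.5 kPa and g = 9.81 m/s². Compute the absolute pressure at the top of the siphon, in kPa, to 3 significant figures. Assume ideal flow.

P_top ≈ 83.4 kPa

Bernoulli surface→outlet gives ½v² = g·h_out, so v = √(2·9.81·1.60) = 5.60 m/s.
With constant cross-section the crest speed equals v; applying Bernoulli from the surface up to the crest, P_top = P_atm − ½ρv² − ρg·h_top.
P_top = 102500 − ½·841·5.60² − 841·9.81·0.721 = 83400 Pa.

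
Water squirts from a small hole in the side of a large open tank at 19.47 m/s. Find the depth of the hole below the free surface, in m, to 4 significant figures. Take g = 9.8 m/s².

19.34 m

For a small hole in a large open tank, ½v² = gh, giving h = v²/(2g).
h = 19.47²/(2·9.8) = 379.1/19.60 = 19.34 m.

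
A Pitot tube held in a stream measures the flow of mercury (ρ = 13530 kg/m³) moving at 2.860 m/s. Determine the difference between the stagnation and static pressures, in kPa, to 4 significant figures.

Bernoulli between the free stream and the stagnation point: ½ρv² = P_stag − P_static.
ΔP = ½·13530·2.860² = 55330 Pa.

ΔP ≈ 55.33 kPa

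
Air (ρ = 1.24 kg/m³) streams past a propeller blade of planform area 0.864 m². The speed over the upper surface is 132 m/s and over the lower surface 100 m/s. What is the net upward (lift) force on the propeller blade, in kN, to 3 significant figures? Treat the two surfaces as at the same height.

From P + ½ρv² = const at equal height, P_low − P_up = ½ρ(v_up² − v_low²).
ΔP = ½·1.24·(132² − 100²) = 4600 Pa.
Lift = ΔP · A = 4600 × 0.864 = 3980 N.

F ≈ 3.98 kN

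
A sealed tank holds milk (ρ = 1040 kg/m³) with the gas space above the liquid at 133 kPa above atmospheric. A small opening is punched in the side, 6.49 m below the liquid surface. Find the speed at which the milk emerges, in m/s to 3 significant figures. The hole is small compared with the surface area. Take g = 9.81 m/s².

Take point 1 at the surface (v₁ ≈ 0) and point 2 at the hole (at atmospheric pressure). Bernoulli: P₁ + ρg h = P_atm + ½ρv₂².
With P₁ − P_atm = 133000 Pa, v₂ = √(2gh + 2ΔP/ρ) = √(2·9.81·6.49 + 2·133000/1040) = 19.6 m/s.

v ≈ 19.6 m/s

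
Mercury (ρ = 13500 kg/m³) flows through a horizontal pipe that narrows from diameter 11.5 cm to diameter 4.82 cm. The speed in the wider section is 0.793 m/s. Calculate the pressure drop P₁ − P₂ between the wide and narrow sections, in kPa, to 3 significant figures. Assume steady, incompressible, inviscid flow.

Continuity gives A₁v₁ = A₂v₂, so v₂ = (104 cm²)/(18.2 cm²) × 0.793 m/s = 4.51 m/s.
With no height change, Bernoulli's equation is P₁ + ½ρv₁² = P₂ + ½ρv₂².
P₁ − P₂ = ½·13500·(4.51² − 0.793²) = ½·13500·19.7 = 133000 Pa.

ΔP ≈ 133 kPa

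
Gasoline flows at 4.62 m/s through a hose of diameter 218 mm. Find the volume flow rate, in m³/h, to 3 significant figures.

Q = 621 m³/h

Q = A·v = 0.0373 m² × 4.62 m/s = 0.172 m³/s.
Converting: 0.172 m³/s × 3600 = 621 m³/h.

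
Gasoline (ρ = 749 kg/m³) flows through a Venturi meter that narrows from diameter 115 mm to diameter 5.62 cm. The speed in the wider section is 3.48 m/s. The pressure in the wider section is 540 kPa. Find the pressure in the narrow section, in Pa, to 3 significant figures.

P₂ ≈ 465000 Pa

Continuity gives A₁v₁ = A₂v₂, so v₂ = (104 cm²)/(24.8 cm²) × 3.48 m/s = 14.6 m/s.
Bernoulli (h₁ = h₂): P₁ − P₂ = ½ρ(v₂² − v₁²).
P₂ = P₁ − ½ρ(v₂² − v₁²) = 540000 − ½·749·(14.6² − 3.48²) = 540000 − 75000 = 465000 Pa.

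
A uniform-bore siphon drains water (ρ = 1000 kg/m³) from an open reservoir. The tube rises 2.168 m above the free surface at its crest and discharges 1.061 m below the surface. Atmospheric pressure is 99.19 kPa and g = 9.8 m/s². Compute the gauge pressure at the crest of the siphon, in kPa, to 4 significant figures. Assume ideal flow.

P_gauge ≈ -31.64 kPa

Bernoulli surface→outlet gives ½v² = g·h_out, so v = √(2·9.8·1.061) = 4.560 m/s.
With constant cross-section the crest speed equals v; applying Bernoulli from the surface up to the crest, P_top = P_atm − ½ρv² − ρg·h_top.
P_top = 99190 − ½·1000·4.560² − 1000·9.8·2.168 = 67550 Pa. So P_gauge = P_top − P_atm = -31640 Pa.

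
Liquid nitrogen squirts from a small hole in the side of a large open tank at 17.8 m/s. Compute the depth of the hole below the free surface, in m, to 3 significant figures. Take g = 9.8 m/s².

16.2 m

Inverting v = √(2gh) gives h = v² / 2g.
h = 17.8²/(2·9.8) = 317/19.60 = 16.2 m.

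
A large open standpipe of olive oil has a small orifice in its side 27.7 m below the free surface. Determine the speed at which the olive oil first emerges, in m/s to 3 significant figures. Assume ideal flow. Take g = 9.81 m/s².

v ≈ 23.3 m/s

Torricelli's result v = √(2gh) gives v = √(2·9.81·27.7) = 23.3 m/s.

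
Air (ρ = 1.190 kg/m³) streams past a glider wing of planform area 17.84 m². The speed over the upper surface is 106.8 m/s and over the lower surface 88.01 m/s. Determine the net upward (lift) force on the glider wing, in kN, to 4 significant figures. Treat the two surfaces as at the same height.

F = 38.86 kN

From P + ½ρv² = const at equal height, P_low − P_up = ½ρ(v_up² − v_low²).
ΔP = ½·1.190·(106.8² − 88.01²) = 2178 Pa.
Lift = ΔP · A = 2178 × 17.84 = 38860 N.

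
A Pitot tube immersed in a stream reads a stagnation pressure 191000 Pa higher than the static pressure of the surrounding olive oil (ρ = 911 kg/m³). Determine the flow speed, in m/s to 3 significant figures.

At the stagnation point the flow is brought to rest, so Bernoulli gives P_stag − P_static = ½ρv².
v = √(2ΔP/ρ) = √(2·191000/911) = 20.5 m/s.

v = 20.5 m/s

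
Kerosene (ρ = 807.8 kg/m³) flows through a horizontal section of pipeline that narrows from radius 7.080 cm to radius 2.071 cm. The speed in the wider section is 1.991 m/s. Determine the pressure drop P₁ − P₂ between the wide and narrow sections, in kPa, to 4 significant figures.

Mass conservation (A₁v₁ = A₂v₂) gives v₂ = 1.991 × 157.5/13.47 = 23.27 m/s.
With no height change, Bernoulli's equation is P₁ + ½ρv₁² = P₂ + ½ρv₂².
P₁ − P₂ = ½·807.8·(23.27² − 1.991²) = ½·807.8·537.5 = 217100 Pa.

ΔP = 217.1 kPa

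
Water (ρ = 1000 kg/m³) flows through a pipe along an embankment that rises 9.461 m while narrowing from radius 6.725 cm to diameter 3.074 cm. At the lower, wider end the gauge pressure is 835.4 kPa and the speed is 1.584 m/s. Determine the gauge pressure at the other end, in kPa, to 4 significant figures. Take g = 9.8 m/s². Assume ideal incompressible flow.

The volume flow rate is constant, so v₂ = (A₁/A₂)v₁ = (142.1/7.422)·1.584 = 30.32 m/s.
Energy conservation along the streamline gives P₂ = P₁ − ½ρ(v₂² − v₁²) − ρg(h₂ − h₁).
P₂ = 835400 + ½·1000·(1.584² − 30.32²) − 1000·9.8·(+9.461) = 835400 + (-458500) − (92720) = 284200 Pa.

P₂ ≈ 284.2 kPa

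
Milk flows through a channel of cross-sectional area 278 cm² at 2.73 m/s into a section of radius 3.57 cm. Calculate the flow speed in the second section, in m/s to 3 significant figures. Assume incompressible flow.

Continuity gives A₁v₁ = A₂v₂, so v₂ = (278 cm²)/(40.0 cm²) × 2.73 m/s = 19.0 m/s.

v₂ ≈ 19.0 m/s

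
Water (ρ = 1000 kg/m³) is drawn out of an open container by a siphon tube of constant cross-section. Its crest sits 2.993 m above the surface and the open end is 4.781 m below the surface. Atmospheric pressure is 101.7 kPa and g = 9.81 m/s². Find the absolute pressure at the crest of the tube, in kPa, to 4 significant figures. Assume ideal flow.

25.44 kPa

From the surface to the outlet (both open to atmosphere, surface at rest): v = √(2g·h_out) = √(2·9.81·4.781) = 9.685 m/s.
The bore is uniform, so the speed at the crest is the same v. Bernoulli surface→crest: P_atm = P_top + ½ρv² + ρg·h_top.
P_top = 101700 − ½·1000·9.685² − 1000·9.81·2.993 = 25440 Pa.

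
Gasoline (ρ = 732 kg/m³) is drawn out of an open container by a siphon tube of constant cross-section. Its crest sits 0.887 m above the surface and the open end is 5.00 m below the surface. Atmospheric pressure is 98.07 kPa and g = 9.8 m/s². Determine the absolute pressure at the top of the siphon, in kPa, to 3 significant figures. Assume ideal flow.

Bernoulli surface→outlet gives ½v² = g·h_out, so v = √(2·9.8·5.00) = 9.90 m/s.
Continuity keeps v the same throughout the tube; from surface to crest, P_atm + 0 = P_top + ½ρv² + ρg·h_top.
P_top = 98070 − ½·732·9.90² − 732·9.8·0.887 = 55800 Pa.

55.8 kPa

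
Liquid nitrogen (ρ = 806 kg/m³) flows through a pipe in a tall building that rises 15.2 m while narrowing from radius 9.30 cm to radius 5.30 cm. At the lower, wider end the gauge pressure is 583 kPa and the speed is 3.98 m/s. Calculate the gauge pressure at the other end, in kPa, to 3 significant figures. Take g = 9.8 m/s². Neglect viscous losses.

P₂ = 409 kPa

The volume flow rate is constant, so v₂ = (A₁/A₂)v₁ = (272/88.2)·3.98 = 12.3 m/s.
Bernoulli: P₁ + ½ρv₁² + ρg h₁ = P₂ + ½ρv₂² + ρg h₂, so P₂ = P₁ + ½ρ(v₁² − v₂²) − ρg(h₂ − h₁).
P₂ = 583000 + ½·806·(3.98² − 12.3²) − 806·9.8·(+15.2) = 583000 + (-54100) − (120000) = 409000 Pa.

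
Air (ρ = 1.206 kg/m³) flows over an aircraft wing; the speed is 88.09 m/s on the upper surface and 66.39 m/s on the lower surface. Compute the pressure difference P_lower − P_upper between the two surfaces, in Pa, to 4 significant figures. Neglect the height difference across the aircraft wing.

With negligible Δh, P + ½ρv² is constant, so P_low − P_up = ½ρ(v_up² − v_low²).
ΔP = ½·1.206·(88.09² − 66.39²) = 2021 Pa.

ΔP ≈ 2021 Pa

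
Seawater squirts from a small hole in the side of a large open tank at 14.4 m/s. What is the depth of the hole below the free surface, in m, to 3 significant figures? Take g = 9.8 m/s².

For a small hole in a large open tank, ½v² = gh, giving h = v²/(2g).
h = 14.4²/(2·9.8) = 207/19.60 = 10.6 m.

h ≈ 10.6 m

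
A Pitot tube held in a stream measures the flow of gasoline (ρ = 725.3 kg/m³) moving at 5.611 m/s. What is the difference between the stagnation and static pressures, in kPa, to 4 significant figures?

Bernoulli between the free stream and the stagnation point: ½ρv² = P_stag − P_static.
ΔP = ½·725.3·5.611² = 11420 Pa.

ΔP ≈ 11.42 kPa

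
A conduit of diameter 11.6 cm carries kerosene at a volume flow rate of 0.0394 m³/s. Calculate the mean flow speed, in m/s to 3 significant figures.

Q = 0.0394 m³/s = 0.0394 m³/s.
v = Q/A = 0.0394 / 0.0106 = 3.73 m/s.

v = 3.73 m/s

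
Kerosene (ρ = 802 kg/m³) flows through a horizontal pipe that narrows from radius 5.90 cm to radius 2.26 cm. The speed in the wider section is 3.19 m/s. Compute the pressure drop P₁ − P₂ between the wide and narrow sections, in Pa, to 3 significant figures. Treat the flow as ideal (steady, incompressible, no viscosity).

ΔP = 185000 Pa

The volume flow rate is constant, so v₂ = (A₁/A₂)v₁ = (109/16.0)·3.19 = 21.7 m/s.
Along the horizontal streamline, P + ½ρv² is constant.
P₁ − P₂ = ½·802·(21.7² − 3.19²) = ½·802·462 = 185000 Pa.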